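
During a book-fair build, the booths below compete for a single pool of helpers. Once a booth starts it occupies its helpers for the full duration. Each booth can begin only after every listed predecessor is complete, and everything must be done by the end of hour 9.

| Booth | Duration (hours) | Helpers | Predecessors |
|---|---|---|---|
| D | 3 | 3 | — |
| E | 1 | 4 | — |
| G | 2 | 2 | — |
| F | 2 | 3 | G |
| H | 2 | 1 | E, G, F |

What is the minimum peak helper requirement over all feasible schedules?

4

Early-start (D@1, E@1, G@1, F@3, H@5) gives peak 9: h1:9  h2:5  h3:6  h4:3  h5:1  h6:1  h7:0  h8:0  h9:0.
Shift D→6, G→2, F→4, H→6.
Schedule D@6, E@1, G@2, F@4, H@6: h1:4  h2:2  h3:2  h4:3  h5:3  h6:4  h7:4  h8:3  h9:0 — peak 4.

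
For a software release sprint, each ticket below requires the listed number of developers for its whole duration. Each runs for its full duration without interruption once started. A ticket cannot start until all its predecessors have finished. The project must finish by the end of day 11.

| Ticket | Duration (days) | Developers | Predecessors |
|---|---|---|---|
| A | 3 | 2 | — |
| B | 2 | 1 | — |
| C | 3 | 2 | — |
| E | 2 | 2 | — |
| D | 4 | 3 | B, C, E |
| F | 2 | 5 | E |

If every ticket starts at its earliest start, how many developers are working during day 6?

At early start, day 6 has: D.
Demand: 3 = 3.

3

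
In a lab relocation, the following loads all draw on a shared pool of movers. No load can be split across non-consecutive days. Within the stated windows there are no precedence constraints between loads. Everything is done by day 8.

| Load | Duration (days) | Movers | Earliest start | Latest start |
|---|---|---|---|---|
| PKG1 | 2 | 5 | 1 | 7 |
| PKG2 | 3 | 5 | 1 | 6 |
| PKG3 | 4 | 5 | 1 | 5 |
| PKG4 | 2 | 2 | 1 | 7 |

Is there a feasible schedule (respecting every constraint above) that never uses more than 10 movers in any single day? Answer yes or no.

yes

Schedule PKG1@1, PKG2@1, PKG3@3, PKG4@4: d1:10  d2:10  d3:10  d4:7  d5:7  d6:5  d7:0  d8:0 — peak 10 ≤ 10.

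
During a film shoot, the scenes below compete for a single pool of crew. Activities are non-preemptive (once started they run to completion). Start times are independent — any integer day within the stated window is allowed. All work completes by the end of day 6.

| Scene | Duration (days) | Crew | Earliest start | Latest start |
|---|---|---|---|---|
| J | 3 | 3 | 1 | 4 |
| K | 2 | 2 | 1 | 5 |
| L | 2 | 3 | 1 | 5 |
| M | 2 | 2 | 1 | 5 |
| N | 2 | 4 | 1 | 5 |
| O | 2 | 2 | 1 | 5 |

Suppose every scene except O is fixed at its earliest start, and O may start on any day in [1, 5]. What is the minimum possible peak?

14

O@1: d1:16  d2:16  d3:3  d4:0  d5:0  d6:0 → peak 16
O@2: d1:14  d2:16  d3:5  d4:0  d5:0  d6:0 → peak 16
O@3: d1:14  d2:14  d3:5  d4:2  d5:0  d6:0 → peak 14
O@4: d1:14  d2:14  d3:3  d4:2  d5:2  d6:0 → peak 14
O@5: d1:14  d2:14  d3:3  d4:0  d5:2  d6:2 → peak 14
Best is O@3, peak 14.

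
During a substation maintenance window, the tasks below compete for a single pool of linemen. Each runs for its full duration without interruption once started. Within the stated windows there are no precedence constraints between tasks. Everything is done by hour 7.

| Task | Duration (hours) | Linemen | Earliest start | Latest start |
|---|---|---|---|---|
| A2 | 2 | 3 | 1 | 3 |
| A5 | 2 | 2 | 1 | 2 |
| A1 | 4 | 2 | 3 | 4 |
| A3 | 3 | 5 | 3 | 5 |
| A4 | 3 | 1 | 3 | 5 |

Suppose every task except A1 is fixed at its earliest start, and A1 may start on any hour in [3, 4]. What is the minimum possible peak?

8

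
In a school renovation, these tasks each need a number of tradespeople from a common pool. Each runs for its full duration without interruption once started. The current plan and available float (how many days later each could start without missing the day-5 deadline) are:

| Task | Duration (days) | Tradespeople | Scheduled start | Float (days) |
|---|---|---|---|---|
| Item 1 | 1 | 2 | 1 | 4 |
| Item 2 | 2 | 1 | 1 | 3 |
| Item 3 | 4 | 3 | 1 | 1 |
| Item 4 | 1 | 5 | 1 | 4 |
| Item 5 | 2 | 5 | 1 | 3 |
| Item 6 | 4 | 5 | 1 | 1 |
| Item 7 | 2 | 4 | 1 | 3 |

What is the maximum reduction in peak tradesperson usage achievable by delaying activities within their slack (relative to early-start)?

12

Early-start peak: d1:25  d2:18  d3:8  d4:8  d5:0 ⇒ 25.
Leveled (Item 1@1, Item 2@1, Item 3@1, Item 4@1, Item 5@4, Item 6@2, Item 7@2): d1:11  d2:13  d3:12  d4:13  d5:10 ⇒ 13.
Reduction 25 − 13 = 12.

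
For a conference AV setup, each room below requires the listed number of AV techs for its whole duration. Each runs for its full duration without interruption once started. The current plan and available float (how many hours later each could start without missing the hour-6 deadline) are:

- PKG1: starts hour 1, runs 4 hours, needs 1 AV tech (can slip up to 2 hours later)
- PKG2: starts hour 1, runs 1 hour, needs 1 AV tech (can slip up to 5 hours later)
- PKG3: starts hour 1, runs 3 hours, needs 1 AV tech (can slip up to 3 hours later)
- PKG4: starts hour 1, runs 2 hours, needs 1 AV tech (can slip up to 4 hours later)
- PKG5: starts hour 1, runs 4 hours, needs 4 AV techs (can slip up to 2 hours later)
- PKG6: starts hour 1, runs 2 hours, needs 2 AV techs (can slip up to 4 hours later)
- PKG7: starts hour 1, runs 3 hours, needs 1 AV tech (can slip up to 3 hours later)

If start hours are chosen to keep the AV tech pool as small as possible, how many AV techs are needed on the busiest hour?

Early-start (PKG1@1, PKG2@1, PKG3@1, PKG4@1, PKG5@1, PKG6@1, PKG7@1) gives peak 11: h1:11  h2:10  h3:7  h4:5  h5:0  h6:0.
Shift PKG5→3, PKG7→4.
Schedule PKG1@1, PKG2@1, PKG3@1, PKG4@1, PKG5@3, PKG6@1, PKG7@4: h1:6  h2:5  h3:6  h4:6  h5:5  h6:5 — peak 6.
Total AV tech-hours = 33 over 6 hours ⇒ peak ≥ ⌈33/6⌉ = 6, so 6 is optimal.

6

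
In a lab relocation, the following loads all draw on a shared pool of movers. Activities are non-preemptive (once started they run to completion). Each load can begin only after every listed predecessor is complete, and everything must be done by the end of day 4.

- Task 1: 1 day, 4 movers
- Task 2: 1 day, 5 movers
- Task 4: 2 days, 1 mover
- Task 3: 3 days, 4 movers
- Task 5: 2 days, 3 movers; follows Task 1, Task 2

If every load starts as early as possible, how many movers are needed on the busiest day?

Early-start schedule: Task 1@1, Task 2@1, Task 4@1, Task 3@1, Task 5@2.
Load per day: day 1: 14, day 2: 8, day 3: 7, day 4: 0.
Peak is 14.

14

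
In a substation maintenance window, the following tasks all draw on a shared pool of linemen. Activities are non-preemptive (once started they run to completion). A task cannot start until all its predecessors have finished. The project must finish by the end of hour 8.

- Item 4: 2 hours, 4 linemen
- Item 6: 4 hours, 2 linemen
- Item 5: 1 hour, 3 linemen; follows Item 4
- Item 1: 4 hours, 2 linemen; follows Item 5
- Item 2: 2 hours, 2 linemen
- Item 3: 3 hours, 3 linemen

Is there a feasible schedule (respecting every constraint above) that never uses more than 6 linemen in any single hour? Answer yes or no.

Schedule Item 4@1, Item 6@1, Item 5@3, Item 1@4, Item 2@4, Item 3@6: h1:6  h2:6  h3:5  h4:6  h5:4  h6:5  h7:5  h8:3 — peak 6 ≤ 6.

yes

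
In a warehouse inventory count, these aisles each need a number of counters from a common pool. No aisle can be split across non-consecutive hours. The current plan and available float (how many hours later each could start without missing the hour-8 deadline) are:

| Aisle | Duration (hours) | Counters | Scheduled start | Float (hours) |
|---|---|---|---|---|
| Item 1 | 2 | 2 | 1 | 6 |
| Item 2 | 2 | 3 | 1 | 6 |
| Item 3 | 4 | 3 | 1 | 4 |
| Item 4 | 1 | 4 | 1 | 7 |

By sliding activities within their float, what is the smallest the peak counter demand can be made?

5

Early-start (Item 1@1, Item 2@1, Item 3@1, Item 4@1) gives peak 12: h1:12  h2:8  h3:3  h4:3  h5:0  h6:0  h7:0  h8:0.
Shift Item 3→3, Item 4→7.
Schedule Item 1@1, Item 2@1, Item 3@3, Item 4@7: h1:5  h2:5  h3:3  h4:3  h5:3  h6:3  h7:4  h8:0 — peak 5.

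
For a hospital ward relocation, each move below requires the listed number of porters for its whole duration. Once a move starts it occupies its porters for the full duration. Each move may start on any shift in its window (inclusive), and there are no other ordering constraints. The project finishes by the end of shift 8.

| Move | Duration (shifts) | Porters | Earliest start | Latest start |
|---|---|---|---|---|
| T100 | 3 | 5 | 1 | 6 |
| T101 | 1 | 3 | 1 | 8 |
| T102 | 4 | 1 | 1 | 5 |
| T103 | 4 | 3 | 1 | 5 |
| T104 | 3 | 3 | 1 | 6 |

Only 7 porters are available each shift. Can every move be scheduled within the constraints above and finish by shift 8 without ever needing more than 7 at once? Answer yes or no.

Schedule T100@1, T101@4, T102@1, T103@5, T104@5: s1:6  s2:6  s3:6  s4:4  s5:6  s6:6  s7:6  s8:3 — peak 6 ≤ 7.

yes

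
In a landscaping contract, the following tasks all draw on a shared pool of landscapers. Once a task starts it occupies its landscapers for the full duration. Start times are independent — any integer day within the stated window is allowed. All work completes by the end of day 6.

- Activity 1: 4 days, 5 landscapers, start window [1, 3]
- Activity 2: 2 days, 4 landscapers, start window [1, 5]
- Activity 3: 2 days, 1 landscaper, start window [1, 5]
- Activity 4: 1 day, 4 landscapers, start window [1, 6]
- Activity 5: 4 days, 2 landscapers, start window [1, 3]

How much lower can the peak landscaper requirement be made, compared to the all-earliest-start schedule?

Early-start peak: d1:16  d2:12  d3:7  d4:7  d5:0  d6:0 ⇒ 16.
Leveled (Activity 1@1, Activity 2@5, Activity 3@1, Activity 4@5, Activity 5@1): d1:8  d2:8  d3:7  d4:7  d5:8  d6:4 ⇒ 8.
Reduction 16 − 8 = 8.

8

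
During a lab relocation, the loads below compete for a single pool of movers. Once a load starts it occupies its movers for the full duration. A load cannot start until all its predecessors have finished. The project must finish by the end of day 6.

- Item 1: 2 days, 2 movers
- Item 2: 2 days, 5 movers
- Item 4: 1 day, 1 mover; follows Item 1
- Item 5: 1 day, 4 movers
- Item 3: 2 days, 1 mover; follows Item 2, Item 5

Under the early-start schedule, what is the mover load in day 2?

At early start, day 2 has: Item 1, Item 2.
Demand: 2 + 5 = 7.

7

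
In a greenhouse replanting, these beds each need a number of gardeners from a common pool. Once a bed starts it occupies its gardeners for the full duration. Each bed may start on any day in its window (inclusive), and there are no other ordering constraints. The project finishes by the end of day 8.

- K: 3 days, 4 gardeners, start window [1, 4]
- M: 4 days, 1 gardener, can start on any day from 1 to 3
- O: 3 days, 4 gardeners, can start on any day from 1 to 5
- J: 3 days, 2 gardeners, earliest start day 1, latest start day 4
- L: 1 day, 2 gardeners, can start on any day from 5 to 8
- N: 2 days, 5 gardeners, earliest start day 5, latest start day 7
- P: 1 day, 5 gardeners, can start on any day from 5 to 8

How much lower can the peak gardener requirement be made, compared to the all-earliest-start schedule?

3

Early-start peak: d1:11  d2:11  d3:11  d4:1  d5:12  d6:5  d7:0  d8:0 ⇒ 12.
Leveled (K@1, M@1, O@1, J@4, L@5, N@5, P@7): d1:9  d2:9  d3:9  d4:3  d5:9  d6:7  d7:5  d8:0 ⇒ 9.
Reduction 12 − 9 = 3.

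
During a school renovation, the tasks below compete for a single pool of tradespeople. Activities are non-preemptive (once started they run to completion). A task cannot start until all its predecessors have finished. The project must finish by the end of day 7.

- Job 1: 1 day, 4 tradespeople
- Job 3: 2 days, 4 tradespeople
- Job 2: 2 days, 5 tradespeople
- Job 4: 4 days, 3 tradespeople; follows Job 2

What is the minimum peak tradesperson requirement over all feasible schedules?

Early-start (Job 1@1, Job 3@1, Job 2@1, Job 4@3) gives peak 13: d1:13  d2:9  d3:3  d4:3  d5:3  d6:3  d7:0.
Shift Job 3→4, Job 2→2, Job 4→4.
Schedule Job 1@1, Job 3@4, Job 2@2, Job 4@4: d1:4  d2:5  d3:5  d4:7  d5:7  d6:3  d7:3 — peak 7.

7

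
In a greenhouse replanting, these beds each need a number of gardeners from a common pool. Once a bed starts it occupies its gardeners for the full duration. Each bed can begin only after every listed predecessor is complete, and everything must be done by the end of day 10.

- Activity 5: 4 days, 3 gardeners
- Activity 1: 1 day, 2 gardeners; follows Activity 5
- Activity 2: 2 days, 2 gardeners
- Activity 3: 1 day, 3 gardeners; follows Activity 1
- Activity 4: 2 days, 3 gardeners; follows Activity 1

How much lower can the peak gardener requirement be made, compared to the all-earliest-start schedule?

Early-start peak: d1:5  d2:5  d3:3  d4:3  d5:2  d6:6  d7:3  d8:0  d9:0  d10:0 ⇒ 6.
Leveled (Activity 5@1, Activity 1@5, Activity 2@6, Activity 3@8, Activity 4@9): d1:3  d2:3  d3:3  d4:3  d5:2  d6:2  d7:2  d8:3  d9:3  d10:3 ⇒ 3.
Reduction 6 − 3 = 3.

3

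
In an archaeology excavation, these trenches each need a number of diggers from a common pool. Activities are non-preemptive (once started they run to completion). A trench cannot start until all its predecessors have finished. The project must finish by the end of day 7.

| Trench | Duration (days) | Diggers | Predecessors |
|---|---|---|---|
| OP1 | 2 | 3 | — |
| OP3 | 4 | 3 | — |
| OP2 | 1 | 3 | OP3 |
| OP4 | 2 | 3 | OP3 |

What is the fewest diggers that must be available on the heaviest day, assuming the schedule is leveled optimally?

6

Schedule OP1@1, OP3@1, OP2@5, OP4@5: d1:6  d2:6  d3:3  d4:3  d5:6  d6:3  d7:0 — peak 6.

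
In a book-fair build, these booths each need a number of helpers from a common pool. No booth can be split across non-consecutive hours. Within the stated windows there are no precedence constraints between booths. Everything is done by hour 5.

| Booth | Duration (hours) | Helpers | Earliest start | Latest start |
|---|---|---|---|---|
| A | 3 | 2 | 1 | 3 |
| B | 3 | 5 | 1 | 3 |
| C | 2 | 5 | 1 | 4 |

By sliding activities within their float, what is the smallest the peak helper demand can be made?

7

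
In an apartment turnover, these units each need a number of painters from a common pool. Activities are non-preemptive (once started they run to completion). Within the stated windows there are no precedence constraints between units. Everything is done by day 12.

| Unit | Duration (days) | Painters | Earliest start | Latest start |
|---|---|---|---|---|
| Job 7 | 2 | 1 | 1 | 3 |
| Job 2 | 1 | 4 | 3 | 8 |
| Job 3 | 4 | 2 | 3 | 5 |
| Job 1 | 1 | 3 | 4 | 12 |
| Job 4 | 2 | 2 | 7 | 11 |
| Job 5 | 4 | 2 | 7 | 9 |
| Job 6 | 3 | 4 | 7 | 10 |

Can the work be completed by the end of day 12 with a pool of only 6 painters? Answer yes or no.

Schedule Job 7@1, Job 2@3, Job 3@3, Job 1@4, Job 4@7, Job 5@7, Job 6@9: d1:1  d2:1  d3:6  d4:5  d5:2  d6:2  d7:4  d8:4  d9:6  d10:6  d11:4  d12:0 — peak 6 ≤ 6.

yes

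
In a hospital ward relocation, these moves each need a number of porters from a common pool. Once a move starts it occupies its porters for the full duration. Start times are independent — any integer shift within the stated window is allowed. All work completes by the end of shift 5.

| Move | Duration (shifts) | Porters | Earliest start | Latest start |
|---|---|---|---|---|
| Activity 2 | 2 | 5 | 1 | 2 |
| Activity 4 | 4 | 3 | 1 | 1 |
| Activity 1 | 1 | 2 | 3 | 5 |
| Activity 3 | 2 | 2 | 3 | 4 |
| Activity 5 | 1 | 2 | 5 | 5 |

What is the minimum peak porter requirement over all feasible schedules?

8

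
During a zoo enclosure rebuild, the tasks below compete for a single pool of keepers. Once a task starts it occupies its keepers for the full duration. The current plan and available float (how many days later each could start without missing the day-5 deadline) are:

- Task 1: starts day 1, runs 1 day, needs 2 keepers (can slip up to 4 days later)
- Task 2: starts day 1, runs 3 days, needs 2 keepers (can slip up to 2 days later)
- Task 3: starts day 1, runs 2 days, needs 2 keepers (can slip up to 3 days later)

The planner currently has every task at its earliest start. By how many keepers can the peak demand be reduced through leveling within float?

2

Early-start peak: d1:6  d2:4  d3:2  d4:0  d5:0 ⇒ 6.
Leveled (Task 1@1, Task 2@1, Task 3@2): d1:4  d2:4  d3:4  d4:0  d5:0 ⇒ 4.
Reduction 6 − 4 = 2.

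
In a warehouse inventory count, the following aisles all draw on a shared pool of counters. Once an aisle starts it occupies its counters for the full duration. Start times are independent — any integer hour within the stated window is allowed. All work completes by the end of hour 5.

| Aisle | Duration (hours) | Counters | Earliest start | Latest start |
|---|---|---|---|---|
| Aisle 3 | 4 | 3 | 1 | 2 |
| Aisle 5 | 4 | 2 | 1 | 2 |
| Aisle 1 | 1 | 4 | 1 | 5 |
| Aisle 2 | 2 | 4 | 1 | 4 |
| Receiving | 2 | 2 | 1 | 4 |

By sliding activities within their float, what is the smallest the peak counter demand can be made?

Early-start (Aisle 3@1, Aisle 5@1, Aisle 1@1, Aisle 2@1, Receiving@1) gives peak 15: h1:15  h2:11  h3:5  h4:5  h5:0.
Shift Aisle 2→2, Receiving→4.
Schedule Aisle 3@1, Aisle 5@1, Aisle 1@1, Aisle 2@2, Receiving@4: h1:9  h2:9  h3:9  h4:7  h5:2 — peak 9.

9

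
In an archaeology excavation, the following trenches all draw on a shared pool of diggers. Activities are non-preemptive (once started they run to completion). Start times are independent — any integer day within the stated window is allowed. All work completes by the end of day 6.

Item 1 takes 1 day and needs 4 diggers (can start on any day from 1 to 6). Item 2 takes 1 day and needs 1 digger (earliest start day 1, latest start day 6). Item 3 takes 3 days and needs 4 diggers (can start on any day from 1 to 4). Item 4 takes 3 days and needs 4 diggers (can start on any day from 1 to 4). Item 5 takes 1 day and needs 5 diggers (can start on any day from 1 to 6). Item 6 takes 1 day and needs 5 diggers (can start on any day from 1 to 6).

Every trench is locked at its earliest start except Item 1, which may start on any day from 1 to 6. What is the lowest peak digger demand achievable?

Item 1@1: d1:23  d2:8  d3:8  d4:0  d5:0  d6:0 → peak 23
Item 1@2: d1:19  d2:12  d3:8  d4:0  d5:0  d6:0 → peak 19
Item 1@3: d1:19  d2:8  d3:12  d4:0  d5:0  d6:0 → peak 19
Item 1@4: d1:19  d2:8  d3:8  d4:4  d5:0  d6:0 → peak 19
Item 1@5: d1:19  d2:8  d3:8  d4:0  d5:4  d6:0 → peak 19
Item 1@6: d1:19  d2:8  d3:8  d4:0  d5:0  d6:4 → peak 19
Best is Item 1@2, peak 19.

19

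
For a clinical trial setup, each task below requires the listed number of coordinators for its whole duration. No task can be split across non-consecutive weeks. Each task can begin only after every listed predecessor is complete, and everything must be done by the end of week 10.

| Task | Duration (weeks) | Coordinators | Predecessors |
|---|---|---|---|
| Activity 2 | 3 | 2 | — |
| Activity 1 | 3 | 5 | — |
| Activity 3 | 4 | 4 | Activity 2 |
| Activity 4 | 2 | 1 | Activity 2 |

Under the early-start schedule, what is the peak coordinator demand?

Early-start schedule: Activity 2@1, Activity 1@1, Activity 3@4, Activity 4@4.
Load per week: week 1: 7, week 2: 7, week 3: 7, week 4: 5, week 5: 5, week 6: 4, week 7: 4, week 8: 0, week 9: 0, week 10: 0.
Peak is 7.

7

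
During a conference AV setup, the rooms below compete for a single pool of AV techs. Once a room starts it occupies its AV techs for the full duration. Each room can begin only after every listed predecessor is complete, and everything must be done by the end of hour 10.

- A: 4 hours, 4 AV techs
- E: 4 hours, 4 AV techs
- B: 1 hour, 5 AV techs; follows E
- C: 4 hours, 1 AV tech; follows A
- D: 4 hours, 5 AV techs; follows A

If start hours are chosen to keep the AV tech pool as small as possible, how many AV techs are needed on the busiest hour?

8

Early-start (A@1, E@1, B@5, C@5, D@5) gives peak 11: h1:8  h2:8  h3:8  h4:8  h5:11  h6:6  h7:6  h8:6  h9:0  h10:0.
Shift D→6.
Schedule A@1, E@1, B@5, C@5, D@6: h1:8  h2:8  h3:8  h4:8  h5:6  h6:6  h7:6  h8:6  h9:5  h10:0 — peak 8.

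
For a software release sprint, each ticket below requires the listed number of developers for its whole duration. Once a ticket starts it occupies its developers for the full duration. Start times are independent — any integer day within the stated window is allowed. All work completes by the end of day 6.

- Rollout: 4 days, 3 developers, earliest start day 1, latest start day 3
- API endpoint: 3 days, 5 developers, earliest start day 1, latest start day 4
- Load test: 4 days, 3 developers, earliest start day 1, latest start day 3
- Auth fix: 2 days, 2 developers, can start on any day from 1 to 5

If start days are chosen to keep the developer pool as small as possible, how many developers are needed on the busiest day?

Early-start (Rollout@1, API endpoint@1, Load test@1, Auth fix@1) gives peak 13: d1:13  d2:13  d3:11  d4:6  d5:0  d6:0.
Shift Auth fix→4.
Schedule Rollout@1, API endpoint@1, Load test@1, Auth fix@4: d1:11  d2:11  d3:11  d4:8  d5:2  d6:0 — peak 11.

11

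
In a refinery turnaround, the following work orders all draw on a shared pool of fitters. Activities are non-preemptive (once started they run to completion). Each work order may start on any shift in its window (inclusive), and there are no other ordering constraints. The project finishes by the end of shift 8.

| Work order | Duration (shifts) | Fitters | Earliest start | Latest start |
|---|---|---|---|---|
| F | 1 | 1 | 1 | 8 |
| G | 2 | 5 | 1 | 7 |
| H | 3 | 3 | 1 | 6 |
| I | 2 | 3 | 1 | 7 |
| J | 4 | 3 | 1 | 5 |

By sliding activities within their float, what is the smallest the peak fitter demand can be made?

6

Early-start (F@1, G@1, H@1, I@1, J@1) gives peak 15: s1:15  s2:14  s3:6  s4:3  s5:0  s6:0  s7:0  s8:0.
Shift H→3, I→3, J→5.
Schedule F@1, G@1, H@3, I@3, J@5: s1:6  s2:5  s3:6  s4:6  s5:6  s6:3  s7:3  s8:3 — peak 6.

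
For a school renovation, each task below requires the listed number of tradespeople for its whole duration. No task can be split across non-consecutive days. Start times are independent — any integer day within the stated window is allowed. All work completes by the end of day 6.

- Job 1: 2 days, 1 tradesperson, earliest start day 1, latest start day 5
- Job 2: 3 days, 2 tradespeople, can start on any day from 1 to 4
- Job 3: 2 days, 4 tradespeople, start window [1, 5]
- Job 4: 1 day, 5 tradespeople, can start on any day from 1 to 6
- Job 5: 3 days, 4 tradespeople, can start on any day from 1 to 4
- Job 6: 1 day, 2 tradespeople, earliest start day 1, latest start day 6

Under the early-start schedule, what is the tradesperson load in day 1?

18

At early start, day 1 has: Job 1, Job 2, Job 3, Job 4, Job 5, Job 6.
Demand: 1 + 2 + 4 + 5 + 4 + 2 = 18.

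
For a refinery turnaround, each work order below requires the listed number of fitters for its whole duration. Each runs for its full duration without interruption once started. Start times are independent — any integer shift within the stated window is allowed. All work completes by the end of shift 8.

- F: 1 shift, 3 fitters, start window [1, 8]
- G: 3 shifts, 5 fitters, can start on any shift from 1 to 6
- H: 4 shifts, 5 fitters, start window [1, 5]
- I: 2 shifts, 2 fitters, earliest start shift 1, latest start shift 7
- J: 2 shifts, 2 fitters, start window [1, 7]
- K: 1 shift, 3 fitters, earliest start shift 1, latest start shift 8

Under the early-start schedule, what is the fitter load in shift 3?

10

At early start, shift 3 has: G, H.
Demand: 5 + 5 = 10.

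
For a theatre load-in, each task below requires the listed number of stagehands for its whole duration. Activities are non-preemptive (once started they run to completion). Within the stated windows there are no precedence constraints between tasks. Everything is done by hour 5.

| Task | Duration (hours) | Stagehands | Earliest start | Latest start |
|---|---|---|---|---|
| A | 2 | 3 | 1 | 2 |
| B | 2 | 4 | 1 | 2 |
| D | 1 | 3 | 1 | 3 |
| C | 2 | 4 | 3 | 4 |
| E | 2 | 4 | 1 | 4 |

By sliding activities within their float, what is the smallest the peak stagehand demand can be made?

8

Early-start (A@1, B@1, D@1, C@3, E@1) gives peak 14: h1:14  h2:11  h3:4  h4:4  h5:0.
Shift D→3, E→4.
Schedule A@1, B@1, D@3, C@3, E@4: h1:7  h2:7  h3:7  h4:8  h5:4 — peak 8.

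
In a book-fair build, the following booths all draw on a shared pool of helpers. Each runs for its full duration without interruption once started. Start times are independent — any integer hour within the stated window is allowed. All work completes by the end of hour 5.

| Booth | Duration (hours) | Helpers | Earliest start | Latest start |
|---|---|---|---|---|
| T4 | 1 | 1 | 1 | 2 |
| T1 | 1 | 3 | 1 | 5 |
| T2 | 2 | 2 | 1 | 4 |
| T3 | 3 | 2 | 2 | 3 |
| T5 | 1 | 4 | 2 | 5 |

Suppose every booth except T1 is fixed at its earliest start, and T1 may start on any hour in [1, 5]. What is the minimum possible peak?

8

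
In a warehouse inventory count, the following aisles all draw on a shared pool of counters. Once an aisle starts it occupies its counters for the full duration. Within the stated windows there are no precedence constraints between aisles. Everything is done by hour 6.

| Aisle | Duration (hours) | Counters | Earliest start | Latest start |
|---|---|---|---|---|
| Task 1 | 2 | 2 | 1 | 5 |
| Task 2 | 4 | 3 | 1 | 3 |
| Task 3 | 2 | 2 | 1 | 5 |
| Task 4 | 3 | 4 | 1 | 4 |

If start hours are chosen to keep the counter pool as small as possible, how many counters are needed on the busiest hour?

7

Early-start (Task 1@1, Task 2@1, Task 3@1, Task 4@1) gives peak 11: h1:11  h2:11  h3:7  h4:3  h5:0  h6:0.
Shift Task 4→3.
Schedule Task 1@1, Task 2@1, Task 3@1, Task 4@3: h1:7  h2:7  h3:7  h4:7  h5:4  h6:0 — peak 7.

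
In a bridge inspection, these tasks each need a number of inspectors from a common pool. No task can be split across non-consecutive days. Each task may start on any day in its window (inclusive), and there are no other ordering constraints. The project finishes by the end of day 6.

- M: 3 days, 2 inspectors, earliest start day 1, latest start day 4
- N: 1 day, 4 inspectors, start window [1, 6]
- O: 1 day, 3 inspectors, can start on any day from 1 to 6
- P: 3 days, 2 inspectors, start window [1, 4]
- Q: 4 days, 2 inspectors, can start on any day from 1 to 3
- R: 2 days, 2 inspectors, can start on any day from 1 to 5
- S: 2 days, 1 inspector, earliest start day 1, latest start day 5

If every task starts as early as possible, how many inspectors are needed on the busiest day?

Early-start schedule: M@1, N@1, O@1, P@1, Q@1, R@1, S@1.
Load per day: day 1: 16, day 2: 9, day 3: 6, day 4: 2, day 5: 0, day 6: 0.
Peak is 16.

16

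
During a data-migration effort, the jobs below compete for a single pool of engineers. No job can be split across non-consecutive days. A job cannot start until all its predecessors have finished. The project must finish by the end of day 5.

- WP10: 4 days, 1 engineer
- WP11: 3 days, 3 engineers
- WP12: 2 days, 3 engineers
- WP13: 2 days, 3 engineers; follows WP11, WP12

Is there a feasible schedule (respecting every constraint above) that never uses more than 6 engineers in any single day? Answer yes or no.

The minimum achievable peak is 7; 6 < 7, so no feasible schedule stays within the cap.

no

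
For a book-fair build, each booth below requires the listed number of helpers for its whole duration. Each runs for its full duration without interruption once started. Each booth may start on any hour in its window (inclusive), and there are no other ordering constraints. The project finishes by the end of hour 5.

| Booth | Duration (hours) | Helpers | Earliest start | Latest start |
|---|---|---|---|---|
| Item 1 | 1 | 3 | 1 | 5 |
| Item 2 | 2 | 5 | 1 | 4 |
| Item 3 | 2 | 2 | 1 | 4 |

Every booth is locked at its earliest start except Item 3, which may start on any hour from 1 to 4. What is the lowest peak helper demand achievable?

Item 3@1: h1:10  h2:7  h3:0  h4:0  h5:0 → peak 10
Item 3@2: h1:8  h2:7  h3:2  h4:0  h5:0 → peak 8
Item 3@3: h1:8  h2:5  h3:2  h4:2  h5:0 → peak 8
Item 3@4: h1:8  h2:5  h3:0  h4:2  h5:2 → peak 8
Best is Item 3@2, peak 8.

8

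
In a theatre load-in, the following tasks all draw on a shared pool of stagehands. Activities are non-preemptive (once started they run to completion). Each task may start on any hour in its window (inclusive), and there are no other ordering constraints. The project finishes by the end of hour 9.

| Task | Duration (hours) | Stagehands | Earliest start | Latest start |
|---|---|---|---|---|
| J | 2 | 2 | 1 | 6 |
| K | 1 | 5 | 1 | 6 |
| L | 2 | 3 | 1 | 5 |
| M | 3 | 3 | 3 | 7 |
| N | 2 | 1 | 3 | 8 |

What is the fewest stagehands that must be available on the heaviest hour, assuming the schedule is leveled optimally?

5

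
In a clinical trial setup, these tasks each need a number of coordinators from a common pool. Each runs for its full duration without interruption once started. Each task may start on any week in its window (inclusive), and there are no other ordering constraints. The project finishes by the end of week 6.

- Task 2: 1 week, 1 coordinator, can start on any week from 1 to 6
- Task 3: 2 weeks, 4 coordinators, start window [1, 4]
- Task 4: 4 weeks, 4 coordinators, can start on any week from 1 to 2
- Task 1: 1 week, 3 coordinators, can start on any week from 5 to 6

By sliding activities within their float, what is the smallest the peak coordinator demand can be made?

Early-start (Task 2@1, Task 3@1, Task 4@1, Task 1@5) gives peak 9: w1:9  w2:8  w3:4  w4:4  w5:3  w6:0.
Shift Task 4→2.
Schedule Task 2@1, Task 3@1, Task 4@2, Task 1@5: w1:5  w2:8  w3:4  w4:4  w5:7  w6:0 — peak 8.

8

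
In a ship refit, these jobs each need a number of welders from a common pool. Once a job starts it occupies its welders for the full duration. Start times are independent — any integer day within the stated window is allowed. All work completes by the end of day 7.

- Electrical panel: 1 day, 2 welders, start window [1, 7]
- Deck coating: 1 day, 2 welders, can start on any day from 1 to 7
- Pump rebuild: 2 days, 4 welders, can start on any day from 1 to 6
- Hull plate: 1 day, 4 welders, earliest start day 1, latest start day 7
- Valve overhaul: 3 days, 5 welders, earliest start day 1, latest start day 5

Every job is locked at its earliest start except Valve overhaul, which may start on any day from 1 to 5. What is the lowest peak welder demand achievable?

12

Valve overhaul@1: d1:17  d2:9  d3:5  d4:0  d5:0  d6:0  d7:0 → peak 17
Valve overhaul@2: d1:12  d2:9  d3:5  d4:5  d5:0  d6:0  d7:0 → peak 12
Valve overhaul@3: d1:12  d2:4  d3:5  d4:5  d5:5  d6:0  d7:0 → peak 12
Valve overhaul@4: d1:12  d2:4  d3:0  d4:5  d5:5  d6:5  d7:0 → peak 12
Valve overhaul@5: d1:12  d2:4  d3:0  d4:0  d5:5  d6:5  d7:5 → peak 12
Best is Valve overhaul@2, peak 12.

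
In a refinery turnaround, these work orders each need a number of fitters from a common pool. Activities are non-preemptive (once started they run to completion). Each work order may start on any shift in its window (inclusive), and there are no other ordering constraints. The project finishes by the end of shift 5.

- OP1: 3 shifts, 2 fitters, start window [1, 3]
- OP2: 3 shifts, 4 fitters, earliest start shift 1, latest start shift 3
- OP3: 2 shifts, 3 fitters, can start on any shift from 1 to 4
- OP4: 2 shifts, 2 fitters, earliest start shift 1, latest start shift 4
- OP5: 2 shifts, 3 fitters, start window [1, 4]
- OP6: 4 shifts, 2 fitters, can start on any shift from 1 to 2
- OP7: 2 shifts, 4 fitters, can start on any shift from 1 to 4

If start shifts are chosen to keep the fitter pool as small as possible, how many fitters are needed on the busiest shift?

11

Early-start (OP1@1, OP2@1, OP3@1, OP4@1, OP5@1, OP6@1, OP7@1) gives peak 20: s1:20  s2:20  s3:8  s4:2  s5:0.
Shift OP4→3, OP5→4, OP7→4.
Schedule OP1@1, OP2@1, OP3@1, OP4@3, OP5@4, OP6@1, OP7@4: s1:11  s2:11  s3:10  s4:11  s5:7 — peak 11.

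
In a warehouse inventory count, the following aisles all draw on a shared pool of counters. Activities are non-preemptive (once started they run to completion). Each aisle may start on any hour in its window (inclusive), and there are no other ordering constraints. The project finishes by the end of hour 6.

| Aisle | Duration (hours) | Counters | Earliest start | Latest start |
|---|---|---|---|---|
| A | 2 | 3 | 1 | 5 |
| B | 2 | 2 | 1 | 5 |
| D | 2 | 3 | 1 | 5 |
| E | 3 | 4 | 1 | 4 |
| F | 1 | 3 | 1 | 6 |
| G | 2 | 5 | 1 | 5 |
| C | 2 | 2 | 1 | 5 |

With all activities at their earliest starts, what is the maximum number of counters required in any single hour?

Early-start schedule: A@1, B@1, D@1, E@1, F@1, G@1, C@1.
Load per hour: hour 1: 22, hour 2: 19, hour 3: 4, hour 4: 0, hour 5: 0, hour 6: 0.
Peak is 22.

22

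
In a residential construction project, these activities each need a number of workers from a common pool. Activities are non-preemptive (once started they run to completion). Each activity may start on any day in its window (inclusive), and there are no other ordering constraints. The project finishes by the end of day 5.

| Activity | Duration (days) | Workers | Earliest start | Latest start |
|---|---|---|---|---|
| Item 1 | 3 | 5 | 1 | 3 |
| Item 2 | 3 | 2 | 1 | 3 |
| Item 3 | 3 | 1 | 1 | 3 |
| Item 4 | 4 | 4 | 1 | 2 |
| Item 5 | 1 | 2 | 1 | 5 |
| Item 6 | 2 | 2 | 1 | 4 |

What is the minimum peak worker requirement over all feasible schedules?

12

Early-start (Item 1@1, Item 2@1, Item 3@1, Item 4@1, Item 5@1, Item 6@1) gives peak 16: d1:16  d2:14  d3:12  d4:4  d5:0.
Shift Item 5→4, Item 6→4.
Schedule Item 1@1, Item 2@1, Item 3@1, Item 4@1, Item 5@4, Item 6@4: d1:12  d2:12  d3:12  d4:8  d5:2 — peak 12.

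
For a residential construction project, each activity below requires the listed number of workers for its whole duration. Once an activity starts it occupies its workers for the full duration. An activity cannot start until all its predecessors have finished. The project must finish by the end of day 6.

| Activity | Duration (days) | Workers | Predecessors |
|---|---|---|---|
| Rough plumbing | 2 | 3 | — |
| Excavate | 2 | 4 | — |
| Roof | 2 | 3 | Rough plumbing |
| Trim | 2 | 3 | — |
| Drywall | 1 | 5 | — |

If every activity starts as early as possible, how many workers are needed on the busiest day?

15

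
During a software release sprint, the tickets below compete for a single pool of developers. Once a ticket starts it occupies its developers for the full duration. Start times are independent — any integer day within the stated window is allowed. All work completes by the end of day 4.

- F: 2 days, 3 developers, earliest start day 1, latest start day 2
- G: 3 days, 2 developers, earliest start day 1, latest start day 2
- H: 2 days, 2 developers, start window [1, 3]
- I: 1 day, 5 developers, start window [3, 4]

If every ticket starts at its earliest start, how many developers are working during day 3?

At early start, day 3 has: G, I.
Demand: 2 + 5 = 7.

7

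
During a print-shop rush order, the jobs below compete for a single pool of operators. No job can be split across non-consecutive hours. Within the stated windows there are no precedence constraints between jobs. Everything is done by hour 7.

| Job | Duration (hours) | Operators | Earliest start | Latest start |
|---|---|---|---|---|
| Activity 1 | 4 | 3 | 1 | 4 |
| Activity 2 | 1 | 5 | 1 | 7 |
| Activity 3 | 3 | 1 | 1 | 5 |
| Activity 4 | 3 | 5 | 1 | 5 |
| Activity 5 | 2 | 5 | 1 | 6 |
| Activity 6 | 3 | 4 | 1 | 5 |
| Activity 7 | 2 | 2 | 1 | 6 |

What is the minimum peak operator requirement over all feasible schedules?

10

Early-start (Activity 1@1, Activity 2@1, Activity 3@1, Activity 4@1, Activity 5@1, Activity 6@1, Activity 7@1) gives peak 25: h1:25  h2:20  h3:13  h4:3  h5:0  h6:0  h7:0.
Shift Activity 4→2, Activity 5→6, Activity 6→5, Activity 7→4.
Schedule Activity 1@1, Activity 2@1, Activity 3@1, Activity 4@2, Activity 5@6, Activity 6@5, Activity 7@4: h1:9  h2:9  h3:9  h4:10  h5:6  h6:9  h7:9 — peak 10.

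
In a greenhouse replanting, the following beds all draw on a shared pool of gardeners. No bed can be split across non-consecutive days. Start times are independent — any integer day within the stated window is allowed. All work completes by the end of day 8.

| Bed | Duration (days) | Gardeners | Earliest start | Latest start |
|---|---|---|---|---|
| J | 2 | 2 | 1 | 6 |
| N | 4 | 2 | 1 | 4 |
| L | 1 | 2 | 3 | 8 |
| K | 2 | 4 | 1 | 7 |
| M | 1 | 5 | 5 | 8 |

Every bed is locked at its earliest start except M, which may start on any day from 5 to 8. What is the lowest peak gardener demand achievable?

8

M@5: d1:8  d2:8  d3:4  d4:2  d5:5  d6:0  d7:0  d8:0 → peak 8
M@6: d1:8  d2:8  d3:4  d4:2  d5:0  d6:5  d7:0  d8:0 → peak 8
M@7: d1:8  d2:8  d3:4  d4:2  d5:0  d6:0  d7:5  d8:0 → peak 8
M@8: d1:8  d2:8  d3:4  d4:2  d5:0  d6:0  d7:0  d8:5 → peak 8
Best is M@5, peak 8.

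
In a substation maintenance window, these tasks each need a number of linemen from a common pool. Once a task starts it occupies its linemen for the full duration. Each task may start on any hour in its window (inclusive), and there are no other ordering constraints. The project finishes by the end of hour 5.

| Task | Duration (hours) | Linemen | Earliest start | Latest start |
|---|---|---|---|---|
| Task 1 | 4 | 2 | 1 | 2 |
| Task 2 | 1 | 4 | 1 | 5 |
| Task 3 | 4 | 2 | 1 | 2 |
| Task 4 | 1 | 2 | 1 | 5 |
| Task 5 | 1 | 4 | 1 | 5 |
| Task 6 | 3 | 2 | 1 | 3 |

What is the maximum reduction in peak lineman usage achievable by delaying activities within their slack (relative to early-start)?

8

Early-start peak: h1:16  h2:6  h3:6  h4:4  h5:0 ⇒ 16.
Leveled (Task 1@1, Task 2@1, Task 3@1, Task 4@2, Task 5@5, Task 6@2): h1:8  h2:8  h3:6  h4:6  h5:4 ⇒ 8.
Reduction 16 − 8 = 8.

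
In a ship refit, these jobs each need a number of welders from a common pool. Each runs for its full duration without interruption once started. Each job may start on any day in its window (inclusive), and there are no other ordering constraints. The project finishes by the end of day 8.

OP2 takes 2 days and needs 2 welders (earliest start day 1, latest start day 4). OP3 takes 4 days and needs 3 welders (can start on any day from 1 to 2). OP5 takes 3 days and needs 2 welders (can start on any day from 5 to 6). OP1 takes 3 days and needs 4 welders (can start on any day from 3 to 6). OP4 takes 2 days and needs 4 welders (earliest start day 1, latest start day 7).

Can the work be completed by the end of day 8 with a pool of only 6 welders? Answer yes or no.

no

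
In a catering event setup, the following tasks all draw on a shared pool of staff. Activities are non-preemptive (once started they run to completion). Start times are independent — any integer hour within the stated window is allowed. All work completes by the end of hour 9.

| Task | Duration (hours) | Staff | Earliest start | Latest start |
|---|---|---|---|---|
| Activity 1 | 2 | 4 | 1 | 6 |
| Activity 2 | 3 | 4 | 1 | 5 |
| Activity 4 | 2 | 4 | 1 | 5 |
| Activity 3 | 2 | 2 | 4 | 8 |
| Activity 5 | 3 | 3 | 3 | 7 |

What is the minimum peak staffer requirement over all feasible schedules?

7

Early-start (Activity 1@1, Activity 2@1, Activity 4@1, Activity 3@4, Activity 5@3) gives peak 12: h1:12  h2:12  h3:7  h4:5  h5:5  h6:0  h7:0  h8:0  h9:0.
Shift Activity 2→5, Activity 4→3, Activity 5→6.
Schedule Activity 1@1, Activity 2@5, Activity 4@3, Activity 3@4, Activity 5@6: h1:4  h2:4  h3:4  h4:6  h5:6  h6:7  h7:7  h8:3  h9:0 — peak 7.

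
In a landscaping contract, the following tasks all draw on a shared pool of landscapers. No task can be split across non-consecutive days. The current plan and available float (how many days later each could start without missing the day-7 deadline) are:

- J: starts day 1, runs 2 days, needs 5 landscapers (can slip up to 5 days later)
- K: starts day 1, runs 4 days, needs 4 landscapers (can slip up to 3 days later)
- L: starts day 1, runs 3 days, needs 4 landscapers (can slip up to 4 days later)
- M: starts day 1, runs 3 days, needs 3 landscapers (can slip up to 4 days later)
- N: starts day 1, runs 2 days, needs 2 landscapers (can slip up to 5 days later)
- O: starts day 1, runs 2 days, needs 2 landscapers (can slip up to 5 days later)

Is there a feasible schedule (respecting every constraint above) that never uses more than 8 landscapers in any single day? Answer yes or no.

Schedule J@1, K@4, L@3, M@1, N@6, O@6: d1:8  d2:8  d3:7  d4:8  d5:8  d6:8  d7:8 — peak 8 ≤ 8.

yes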